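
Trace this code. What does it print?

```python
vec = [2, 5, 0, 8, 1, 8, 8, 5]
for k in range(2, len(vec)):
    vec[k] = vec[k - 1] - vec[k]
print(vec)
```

k=2: vec[2] = 5-0 = 5 → [2, 5, 5, 8, 1, 8, 8, 5]
k=3: vec[3] = 5-8 = -3 → [2, 5, 5, -3, 1, 8, 8, 5]
k=4: vec[4] = (-3)-1 = -4 → [2, 5, 5, -3, -4, 8, 8, 5]
k=5: vec[5] = (-4)-8 = -12 → [2, 5, 5, -3, -4, -12, 8, 5]
k=6: vec[6] = (-12)-8 = -20 → [2, 5, 5, -3, -4, -12, -20, 5]
k=7: vec[7] = (-20)-5 = -25 → [2, 5, 5, -3, -4, -12, -20, -25]

[2, 5, 5, -3, -4, -12, -20, -25]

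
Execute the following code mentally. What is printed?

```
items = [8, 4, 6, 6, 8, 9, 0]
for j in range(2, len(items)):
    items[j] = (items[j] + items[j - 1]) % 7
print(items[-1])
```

j=2: items[2] = (6+4)%7 = 3 → [8, 4, 3, 6, 8, 9, 0]
j=3: items[3] = (6+3)%7 = 2 → [8, 4, 3, 2, 8, 9, 0]
j=4: items[4] = (8+2)%7 = 3 → [8, 4, 3, 2, 3, 9, 0]
j=5: items[5] = (9+3)%7 = 5 → [8, 4, 3, 2, 3, 5, 0]
j=6: items[6] = (0+5)%7 = 5 → [8, 4, 3, 2, 3, 5, 5]

5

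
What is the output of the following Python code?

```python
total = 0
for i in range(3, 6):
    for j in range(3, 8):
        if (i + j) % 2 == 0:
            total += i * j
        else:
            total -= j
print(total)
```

125

i=3,j=3: even sum, total = 0+9 = 9
i=3,j=4: odd sum, total = 9-4 = 5
i=3,j=5: even sum, total = 5+15 = 20
i=3,j=6: odd sum, total = 20-6 = 14
i=3,j=7: even sum, total = 14+21 = 35
i=4,j=3: odd sum, total = 35-3 = 32
i=4,j=4: even sum, total = 32+16 = 48
i=4,j=5: odd sum, total = 48-5 = 43
i=4,j=6: even sum, total = 43+24 = 67
i=4,j=7: odd sum, total = 67-7 = 60
i=5,j=3: even sum, total = 60+15 = 75
i=5,j=4: odd sum, total = 75-4 = 71
i=5,j=5: even sum, total = 71+25 = 96
i=5,j=6: odd sum, total = 96-6 = 90
i=5,j=7: even sum, total = 90+35 = 125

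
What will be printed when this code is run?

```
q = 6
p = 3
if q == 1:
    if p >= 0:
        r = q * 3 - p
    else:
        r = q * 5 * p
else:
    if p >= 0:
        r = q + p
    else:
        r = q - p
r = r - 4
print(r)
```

q=6, p=3
q == 1 is False; p >= 0 is True
→ r = q + p = 9
r = 9-4 = 5

5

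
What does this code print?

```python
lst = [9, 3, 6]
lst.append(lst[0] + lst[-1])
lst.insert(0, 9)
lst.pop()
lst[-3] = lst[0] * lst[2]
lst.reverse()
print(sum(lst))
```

append lst[0]+lst[-1] = 9+6 = 15 → [9, 3, 6, 15]
insert 9 at 0 → [9, 9, 3, 6, 15]
pop() removes 15 → [9, 9, 3, 6]
lst[-3] = lst[0]*lst[2] = 9*3 = 27 → [9, 27, 3, 6]
reverse → [6, 3, 27, 9]
sum = 45

45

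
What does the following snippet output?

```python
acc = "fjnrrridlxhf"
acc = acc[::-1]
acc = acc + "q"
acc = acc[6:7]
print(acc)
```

r

reverse → 'fhxldirrrnjf'
+ 'q' → 'fhxldirrrnjfq'
slice [6:7] → 'r'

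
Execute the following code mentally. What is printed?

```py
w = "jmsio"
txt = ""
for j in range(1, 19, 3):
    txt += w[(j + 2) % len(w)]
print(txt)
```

imosji

j=1: add w[3]='i' → 'i'
j=4: add w[1]='m' → 'im'
j=7: add w[4]='o' → 'imo'
j=10: add w[2]='s' → 'imos'
j=13: add w[0]='j' → 'imosj'
j=16: add w[3]='i' → 'imosji'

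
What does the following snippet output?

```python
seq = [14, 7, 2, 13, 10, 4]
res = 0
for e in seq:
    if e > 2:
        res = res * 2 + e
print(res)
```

e=14: >2, res = 0*2+14 = 14
e=7: >2, res = 14*2+7 = 35
e=2: not >2
e=13: >2, res = 35*2+13 = 83
e=10: >2, res = 83*2+10 = 176
e=4: >2, res = 176*2+4 = 356

356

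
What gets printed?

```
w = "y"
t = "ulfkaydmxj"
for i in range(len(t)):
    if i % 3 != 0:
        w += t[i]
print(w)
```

i=0: skip
i=1: add 'l' → 'yl'
i=2: add 'f' → 'ylf'
i=3: skip
i=4: add 'a' → 'ylfa'
i=5: add 'y' → 'ylfay'
i=6: skip
i=7: add 'm' → 'ylfaym'
i=8: add 'x' → 'ylfaymx'
i=9: skip

ylfaymx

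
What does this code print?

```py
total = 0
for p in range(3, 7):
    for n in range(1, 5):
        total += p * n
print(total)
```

180

p=3,n=1: total = 0+3 = 3
p=3,n=2: total = 3+6 = 9
p=3,n=3: total = 9+9 = 18
p=3,n=4: total = 18+12 = 30
p=4,n=1: total = 30+4 = 34
p=4,n=2: total = 34+8 = 42
p=4,n=3: total = 42+12 = 54
p=4,n=4: total = 54+16 = 70
p=5,n=1: total = 70+5 = 75
p=5,n=2: total = 75+10 = 85
p=5,n=3: total = 85+15 = 100
p=5,n=4: total = 100+20 = 120
p=6,n=1: total = 120+6 = 126
p=6,n=2: total = 126+12 = 138
p=6,n=3: total = 138+18 = 156
p=6,n=4: total = 156+24 = 180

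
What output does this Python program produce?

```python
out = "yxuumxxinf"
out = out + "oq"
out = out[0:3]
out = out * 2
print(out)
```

+ 'oq' → 'yxuumxxinfoq'
slice [0:3] → 'yxu'
repeat ×2 → 'yxuyxu'

yxuyxu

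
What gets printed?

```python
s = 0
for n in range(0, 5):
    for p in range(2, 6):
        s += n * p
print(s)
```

140

n=0,p=2: s = 0+0 = 0
n=0,p=3: s = 0+0 = 0
n=0,p=4: s = 0+0 = 0
n=0,p=5: s = 0+0 = 0
n=1,p=2: s = 0+2 = 2
n=1,p=3: s = 2+3 = 5
n=1,p=4: s = 5+4 = 9
n=1,p=5: s = 9+5 = 14
n=2,p=2: s = 14+4 = 18
n=2,p=3: s = 18+6 = 24
n=2,p=4: s = 24+8 = 32
n=2,p=5: s = 32+10 = 42
n=3,p=2: s = 42+6 = 48
n=3,p=3: s = 48+9 = 57
n=3,p=4: s = 57+12 = 69
n=3,p=5: s = 69+15 = 84
n=4,p=2: s = 84+8 = 92
n=4,p=3: s = 92+12 = 104
n=4,p=4: s = 104+16 = 120
n=4,p=5: s = 120+20 = 140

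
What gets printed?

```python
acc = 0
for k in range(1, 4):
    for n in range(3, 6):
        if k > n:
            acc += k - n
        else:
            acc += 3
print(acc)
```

27

k=1,n=3: not 1>3, acc = 0+3 = 3
k=1,n=4: not 1>4, acc = 3+3 = 6
k=1,n=5: not 1>5, acc = 6+3 = 9
k=2,n=3: not 2>3, acc = 9+3 = 12
k=2,n=4: not 2>4, acc = 12+3 = 15
k=2,n=5: not 2>5, acc = 15+3 = 18
k=3,n=3: not 3>3, acc = 18+3 = 21
k=3,n=4: not 3>4, acc = 21+3 = 24
k=3,n=5: not 3>5, acc = 24+3 = 27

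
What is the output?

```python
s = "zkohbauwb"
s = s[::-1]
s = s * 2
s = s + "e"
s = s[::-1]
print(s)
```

ezkohbauwbzkohbauwb

reverse → 'bwuabhokz'
repeat ×2 → 'bwuabhokzbwuabhokz'
+ 'e' → 'bwuabhokzbwuabhokze'
reverse → 'ezkohbauwbzkohbauwb'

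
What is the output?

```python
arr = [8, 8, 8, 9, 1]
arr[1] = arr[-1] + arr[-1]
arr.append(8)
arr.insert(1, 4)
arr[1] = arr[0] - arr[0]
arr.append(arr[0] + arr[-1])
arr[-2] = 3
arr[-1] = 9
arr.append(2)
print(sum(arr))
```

arr[1] = arr[-1]+arr[-1] = 1+1 = 2 → [8, 2, 8, 9, 1]
append 8 → [8, 2, 8, 9, 1, 8]
insert 4 at 1 → [8, 4, 2, 8, 9, 1, 8]
arr[1] = arr[0]-arr[0] = 8-8 = 0 → [8, 0, 2, 8, 9, 1, 8]
append arr[0]+arr[-1] = 8+8 = 16 → [8, 0, 2, 8, 9, 1, 8, 16]
arr[-2] = 3 → [8, 0, 2, 8, 9, 1, 3, 16]
arr[-1] = 9 → [8, 0, 2, 8, 9, 1, 3, 9]
append 2 → [8, 0, 2, 8, 9, 1, 3, 9, 2]
sum = 42

42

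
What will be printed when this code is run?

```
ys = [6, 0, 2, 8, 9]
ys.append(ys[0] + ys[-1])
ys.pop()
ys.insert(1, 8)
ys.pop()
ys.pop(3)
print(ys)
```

append ys[0]+ys[-1] = 6+9 = 15 → [6, 0, 2, 8, 9, 15]
pop() removes 15 → [6, 0, 2, 8, 9]
insert 8 at 1 → [6, 8, 0, 2, 8, 9]
pop() removes 9 → [6, 8, 0, 2, 8]
pop(3) removes 2 → [6, 8, 0, 8]

[6, 8, 0, 8]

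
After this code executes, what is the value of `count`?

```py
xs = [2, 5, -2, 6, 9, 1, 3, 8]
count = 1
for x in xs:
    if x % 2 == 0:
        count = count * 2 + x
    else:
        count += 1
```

x=2: even, count = 1*2+2 = 4
x=5: not even, count = 4+1 = 5
x=-2: even, count = 5*2+(-2) = 8
x=6: even, count = 8*2+6 = 22
x=9: not even, count = 22+1 = 23
x=1: not even, count = 23+1 = 24
x=3: not even, count = 24+1 = 25
x=8: even, count = 25*2+8 = 58

58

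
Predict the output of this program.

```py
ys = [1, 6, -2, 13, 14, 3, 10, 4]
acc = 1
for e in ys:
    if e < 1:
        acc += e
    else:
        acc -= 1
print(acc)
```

e=1: not <1, acc = 1-1 = 0
e=6: not <1, acc = 0-1 = -1
e=-2: <1, acc = (-1)+(-2) = -3
e=13: not <1, acc = (-3)-1 = -4
e=14: not <1, acc = (-4)-1 = -5
e=3: not <1, acc = (-5)-1 = -6
e=10: not <1, acc = (-6)-1 = -7
e=4: not <1, acc = (-7)-1 = -8

-8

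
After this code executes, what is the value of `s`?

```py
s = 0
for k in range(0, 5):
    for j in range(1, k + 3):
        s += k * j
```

155

k=0,j=1: s = 0+0 = 0
k=0,j=2: s = 0+0 = 0
k=1,j=1: s = 0+1 = 1
k=1,j=2: s = 1+2 = 3
k=1,j=3: s = 3+3 = 6
k=2,j=1: s = 6+2 = 8
k=2,j=2: s = 8+4 = 12
k=2,j=3: s = 12+6 = 18
k=2,j=4: s = 18+8 = 26
k=3,j=1: s = 26+3 = 29
k=3,j=2: s = 29+6 = 35
k=3,j=3: s = 35+9 = 44
k=3,j=4: s = 44+12 = 56
k=3,j=5: s = 56+15 = 71
k=4,j=1: s = 71+4 = 75
k=4,j=2: s = 75+8 = 83
k=4,j=3: s = 83+12 = 95
k=4,j=4: s = 95+16 = 111
k=4,j=5: s = 111+20 = 131
k=4,j=6: s = 131+24 = 155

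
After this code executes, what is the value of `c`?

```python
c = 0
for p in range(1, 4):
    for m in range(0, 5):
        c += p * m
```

60

p=1,m=0: c = 0+0 = 0
p=1,m=1: c = 0+1 = 1
p=1,m=2: c = 1+2 = 3
p=1,m=3: c = 3+3 = 6
p=1,m=4: c = 6+4 = 10
p=2,m=0: c = 10+0 = 10
p=2,m=1: c = 10+2 = 12
p=2,m=2: c = 12+4 = 16
p=2,m=3: c = 16+6 = 22
p=2,m=4: c = 22+8 = 30
p=3,m=0: c = 30+0 = 30
p=3,m=1: c = 30+3 = 33
p=3,m=2: c = 33+6 = 39
p=3,m=3: c = 39+9 = 48
p=3,m=4: c = 48+12 = 60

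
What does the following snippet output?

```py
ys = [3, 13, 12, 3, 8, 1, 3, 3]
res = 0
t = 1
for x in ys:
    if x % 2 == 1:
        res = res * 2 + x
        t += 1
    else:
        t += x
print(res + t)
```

x=3: odd, res = 0*2+3 = 3; t=2
x=13: odd, res = 3*2+13 = 19; t=3
x=12: not odd; t=15
x=3: odd, res = 19*2+3 = 41; t=16
x=8: not odd; t=24
x=1: odd, res = 41*2+1 = 83; t=25
x=3: odd, res = 83*2+3 = 169; t=26
x=3: odd, res = 169*2+3 = 341; t=27
res+t = 341+27 = 368

368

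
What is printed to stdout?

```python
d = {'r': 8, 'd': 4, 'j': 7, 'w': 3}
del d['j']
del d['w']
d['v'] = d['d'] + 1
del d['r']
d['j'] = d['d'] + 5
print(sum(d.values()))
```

18

del 'j' → {'r': 8, 'd': 4, 'w': 3}
del 'w' → {'r': 8, 'd': 4}
d['v'] = d['d']+1 = 5 → {'r': 8, 'd': 4, 'v': 5}
del 'r' → {'d': 4, 'v': 5}
d['j'] = d['d']+5 = 9 → {'d': 4, 'v': 5, 'j': 9}
sum of values = 18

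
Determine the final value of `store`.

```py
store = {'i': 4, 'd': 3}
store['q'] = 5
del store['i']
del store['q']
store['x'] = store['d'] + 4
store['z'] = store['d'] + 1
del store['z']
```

{'d': 3, 'x': 7}

store['q'] = 5 → {'i': 4, 'd': 3, 'q': 5}
del 'i' → {'d': 3, 'q': 5}
del 'q' → {'d': 3}
store['x'] = store['d']+4 = 7 → {'d': 3, 'x': 7}
store['z'] = store['d']+1 = 4 → {'d': 3, 'x': 7, 'z': 4}
del 'z' → {'d': 3, 'x': 7}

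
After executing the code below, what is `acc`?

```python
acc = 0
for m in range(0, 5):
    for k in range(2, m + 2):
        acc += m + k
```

60

m=1,k=2: acc = 0+3 = 3
m=2,k=2: acc = 3+4 = 7
m=2,k=3: acc = 7+5 = 12
m=3,k=2: acc = 12+5 = 17
m=3,k=3: acc = 17+6 = 23
m=3,k=4: acc = 23+7 = 30
m=4,k=2: acc = 30+6 = 36
m=4,k=3: acc = 36+7 = 43
m=4,k=4: acc = 43+8 = 51
m=4,k=5: acc = 51+9 = 60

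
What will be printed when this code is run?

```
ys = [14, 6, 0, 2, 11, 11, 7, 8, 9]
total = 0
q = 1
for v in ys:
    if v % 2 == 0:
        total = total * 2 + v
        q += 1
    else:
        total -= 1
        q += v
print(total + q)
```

v=14: even, total = 0*2+14 = 14; q=2
v=6: even, total = 14*2+6 = 34; q=3
v=0: even, total = 34*2+0 = 68; q=4
v=2: even, total = 68*2+2 = 138; q=5
v=11: not even, total = 138-1 = 137; q=16
v=11: not even, total = 137-1 = 136; q=27
v=7: not even, total = 136-1 = 135; q=34
v=8: even, total = 135*2+8 = 278; q=35
v=9: not even, total = 278-1 = 277; q=44
total+q = 277+44 = 321

321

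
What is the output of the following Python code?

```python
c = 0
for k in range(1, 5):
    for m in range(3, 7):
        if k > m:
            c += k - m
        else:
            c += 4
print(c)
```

k=1,m=3: not 1>3, c = 0+4 = 4
k=1,m=4: not 1>4, c = 4+4 = 8
k=1,m=5: not 1>5, c = 8+4 = 12
k=1,m=6: not 1>6, c = 12+4 = 16
k=2,m=3: not 2>3, c = 16+4 = 20
k=2,m=4: not 2>4, c = 20+4 = 24
k=2,m=5: not 2>5, c = 24+4 = 28
k=2,m=6: not 2>6, c = 28+4 = 32
k=3,m=3: not 3>3, c = 32+4 = 36
k=3,m=4: not 3>4, c = 36+4 = 40
k=3,m=5: not 3>5, c = 40+4 = 44
k=3,m=6: not 3>6, c = 44+4 = 48
k=4,m=3: 4>3, c = 48+1 = 49
k=4,m=4: not 4>4, c = 49+4 = 53
k=4,m=5: not 4>5, c = 53+4 = 57
k=4,m=6: not 4>6, c = 57+4 = 61

61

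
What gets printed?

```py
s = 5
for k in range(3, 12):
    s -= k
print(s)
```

-58

k=3: s = 5-3 = 2
k=4: s = 2-4 = -2
k=5: s = (-2)-5 = -7
k=6: s = (-7)-6 = -13
k=7: s = (-13)-7 = -20
k=8: s = (-20)-8 = -28
k=9: s = (-28)-9 = -37
k=10: s = (-37)-10 = -47
k=11: s = (-47)-11 = -58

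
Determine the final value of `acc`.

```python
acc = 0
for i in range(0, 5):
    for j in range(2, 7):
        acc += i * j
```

200

i=0,j=2: acc = 0+0 = 0
i=0,j=3: acc = 0+0 = 0
i=0,j=4: acc = 0+0 = 0
i=0,j=5: acc = 0+0 = 0
i=0,j=6: acc = 0+0 = 0
i=1,j=2: acc = 0+2 = 2
i=1,j=3: acc = 2+3 = 5
i=1,j=4: acc = 5+4 = 9
i=1,j=5: acc = 9+5 = 14
i=1,j=6: acc = 14+6 = 20
i=2,j=2: acc = 20+4 = 24
i=2,j=3: acc = 24+6 = 30
i=2,j=4: acc = 30+8 = 38
i=2,j=5: acc = 38+10 = 48
i=2,j=6: acc = 48+12 = 60
i=3,j=2: acc = 60+6 = 66
i=3,j=3: acc = 66+9 = 75
i=3,j=4: acc = 75+12 = 87
i=3,j=5: acc = 87+15 = 102
i=3,j=6: acc = 102+18 = 120
i=4,j=2: acc = 120+8 = 128
i=4,j=3: acc = 128+12 = 140
i=4,j=4: acc = 140+16 = 156
i=4,j=5: acc = 156+20 = 176
i=4,j=6: acc = 176+24 = 200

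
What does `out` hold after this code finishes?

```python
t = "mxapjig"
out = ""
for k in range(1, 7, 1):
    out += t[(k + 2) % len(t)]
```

k=1: add t[3]='p' → 'p'
k=2: add t[4]='j' → 'pj'
k=3: add t[5]='i' → 'pji'
k=4: add t[6]='g' → 'pjig'
k=5: add t[0]='m' → 'pjigm'
k=6: add t[1]='x' → 'pjigmx'

'pjigmx'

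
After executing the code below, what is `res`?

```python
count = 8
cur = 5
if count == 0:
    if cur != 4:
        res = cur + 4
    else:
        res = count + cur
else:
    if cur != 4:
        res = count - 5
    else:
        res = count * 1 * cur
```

3

count=8, cur=5
count == 0 is False; cur != 4 is True
→ res = count - 5 = 3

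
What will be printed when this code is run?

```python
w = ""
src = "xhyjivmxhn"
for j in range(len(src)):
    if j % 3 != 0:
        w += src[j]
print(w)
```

hyivxh

j=0: skip
j=1: add 'h' → 'h'
j=2: add 'y' → 'hy'
j=3: skip
j=4: add 'i' → 'hyi'
j=5: add 'v' → 'hyiv'
j=6: skip
j=7: add 'x' → 'hyivx'
j=8: add 'h' → 'hyivxh'
j=9: skip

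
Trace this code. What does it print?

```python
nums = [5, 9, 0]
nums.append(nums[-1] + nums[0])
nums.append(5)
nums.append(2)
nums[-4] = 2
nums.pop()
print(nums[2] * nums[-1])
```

append nums[-1]+nums[0] = 0+5 = 5 → [5, 9, 0, 5]
append 5 → [5, 9, 0, 5, 5]
append 2 → [5, 9, 0, 5, 5, 2]
nums[-4] = 2 → [5, 9, 2, 5, 5, 2]
pop() removes 2 → [5, 9, 2, 5, 5]
nums[2]*nums[-1] = 2*5 = 10

10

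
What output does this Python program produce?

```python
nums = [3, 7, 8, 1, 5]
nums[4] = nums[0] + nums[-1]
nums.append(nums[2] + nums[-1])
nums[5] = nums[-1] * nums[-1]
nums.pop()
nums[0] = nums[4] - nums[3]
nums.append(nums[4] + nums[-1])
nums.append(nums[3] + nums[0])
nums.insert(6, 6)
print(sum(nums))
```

61

nums[4] = nums[0]+nums[-1] = 3+5 = 8 → [3, 7, 8, 1, 8]
append nums[2]+nums[-1] = 8+8 = 16 → [3, 7, 8, 1, 8, 16]
nums[5] = nums[-1]*nums[-1] = 16*16 = 256 → [3, 7, 8, 1, 8, 256]
pop() removes 256 → [3, 7, 8, 1, 8]
nums[0] = nums[4]-nums[3] = 8-1 = 7 → [7, 7, 8, 1, 8]
append nums[4]+nums[-1] = 8+8 = 16 → [7, 7, 8, 1, 8, 16]
append nums[3]+nums[0] = 1+7 = 8 → [7, 7, 8, 1, 8, 16, 8]
insert 6 at 6 → [7, 7, 8, 1, 8, 16, 6, 8]
sum = 61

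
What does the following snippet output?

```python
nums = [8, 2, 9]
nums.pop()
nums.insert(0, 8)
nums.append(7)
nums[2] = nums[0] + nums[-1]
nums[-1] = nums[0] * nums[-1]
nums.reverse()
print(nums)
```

[56, 15, 8, 8]

pop() removes 9 → [8, 2]
insert 8 at 0 → [8, 8, 2]
append 7 → [8, 8, 2, 7]
nums[2] = nums[0]+nums[-1] = 8+7 = 15 → [8, 8, 15, 7]
nums[-1] = nums[0]*nums[-1] = 8*7 = 56 → [8, 8, 15, 56]
reverse → [56, 15, 8, 8]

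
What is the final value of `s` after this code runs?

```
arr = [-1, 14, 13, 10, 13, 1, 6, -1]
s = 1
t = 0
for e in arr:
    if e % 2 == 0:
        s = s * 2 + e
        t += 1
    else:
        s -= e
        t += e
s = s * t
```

e=-1: not even, s = 1-(-1) = 2; t=-1
e=14: even, s = 2*2+14 = 18; t=0
e=13: not even, s = 18-13 = 5; t=13
e=10: even, s = 5*2+10 = 20; t=14
e=13: not even, s = 20-13 = 7; t=27
e=1: not even, s = 7-1 = 6; t=28
e=6: even, s = 6*2+6 = 18; t=29
e=-1: not even, s = 18-(-1) = 19; t=28
s*t = 19*28 = 532

532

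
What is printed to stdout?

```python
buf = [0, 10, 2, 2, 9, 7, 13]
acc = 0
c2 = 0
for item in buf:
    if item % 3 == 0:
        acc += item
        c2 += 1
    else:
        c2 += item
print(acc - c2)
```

-27

item=0: %3==0, acc = 0+0 = 0; c2=1
item=10: not %3==0; c2=11
item=2: not %3==0; c2=13
item=2: not %3==0; c2=15
item=9: %3==0, acc = 0+9 = 9; c2=16
item=7: not %3==0; c2=23
item=13: not %3==0; c2=36
acc-c2 = 9-36 = -27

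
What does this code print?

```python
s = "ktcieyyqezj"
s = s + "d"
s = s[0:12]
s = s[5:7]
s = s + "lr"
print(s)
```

+ 'd' → 'ktcieyyqezjd'
slice [0:12] → 'ktcieyyqezjd'
slice [5:7] → 'yy'
+ 'lr' → 'yylr'

yylr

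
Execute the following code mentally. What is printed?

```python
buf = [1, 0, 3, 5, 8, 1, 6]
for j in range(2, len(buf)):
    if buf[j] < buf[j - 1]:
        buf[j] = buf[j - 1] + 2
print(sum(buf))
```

j=2: 3>=0, unchanged → [1, 0, 3, 5, 8, 1, 6]
j=3: 5>=3, unchanged → [1, 0, 3, 5, 8, 1, 6]
j=4: 8>=5, unchanged → [1, 0, 3, 5, 8, 1, 6]
j=5: 1<8, buf[5] = 8+2 = 10 → [1, 0, 3, 5, 8, 10, 6]
j=6: 6<10, buf[6] = 10+2 = 12 → [1, 0, 3, 5, 8, 10, 12]
sum = 39

39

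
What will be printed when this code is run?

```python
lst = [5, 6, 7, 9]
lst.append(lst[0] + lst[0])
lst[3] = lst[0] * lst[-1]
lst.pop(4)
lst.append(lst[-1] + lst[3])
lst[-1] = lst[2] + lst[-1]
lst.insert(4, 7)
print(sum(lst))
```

append lst[0]+lst[0] = 5+5 = 10 → [5, 6, 7, 9, 10]
lst[3] = lst[0]*lst[-1] = 5*10 = 50 → [5, 6, 7, 50, 10]
pop(4) removes 10 → [5, 6, 7, 50]
append lst[-1]+lst[3] = 50+50 = 100 → [5, 6, 7, 50, 100]
lst[-1] = lst[2]+lst[-1] = 7+100 = 107 → [5, 6, 7, 50, 107]
insert 7 at 4 → [5, 6, 7, 50, 7, 107]
sum = 182

182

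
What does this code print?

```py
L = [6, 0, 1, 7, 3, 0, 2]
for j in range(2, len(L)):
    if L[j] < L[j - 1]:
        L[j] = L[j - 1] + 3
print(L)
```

j=2: 1>=0, unchanged → [6, 0, 1, 7, 3, 0, 2]
j=3: 7>=1, unchanged → [6, 0, 1, 7, 3, 0, 2]
j=4: 3<7, L[4] = 7+3 = 10 → [6, 0, 1, 7, 10, 0, 2]
j=5: 0<10, L[5] = 10+3 = 13 → [6, 0, 1, 7, 10, 13, 2]
j=6: 2<13, L[6] = 13+3 = 16 → [6, 0, 1, 7, 10, 13, 16]

[6, 0, 1, 7, 10, 13, 16]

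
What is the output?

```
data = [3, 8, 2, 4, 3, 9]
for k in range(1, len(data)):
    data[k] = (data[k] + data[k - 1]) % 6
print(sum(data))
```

21

k=1: data[1] = (8+3)%6 = 5 → [3, 5, 2, 4, 3, 9]
k=2: data[2] = (2+5)%6 = 1 → [3, 5, 1, 4, 3, 9]
k=3: data[3] = (4+1)%6 = 5 → [3, 5, 1, 5, 3, 9]
k=4: data[4] = (3+5)%6 = 2 → [3, 5, 1, 5, 2, 9]
k=5: data[5] = (9+2)%6 = 5 → [3, 5, 1, 5, 2, 5]
sum = 21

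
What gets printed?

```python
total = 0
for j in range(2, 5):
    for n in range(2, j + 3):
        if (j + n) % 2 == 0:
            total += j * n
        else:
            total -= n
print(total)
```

67

j=2,n=2: even sum, total = 0+4 = 4
j=2,n=3: odd sum, total = 4-3 = 1
j=2,n=4: even sum, total = 1+8 = 9
j=3,n=2: odd sum, total = 9-2 = 7
j=3,n=3: even sum, total = 7+9 = 16
j=3,n=4: odd sum, total = 16-4 = 12
j=3,n=5: even sum, total = 12+15 = 27
j=4,n=2: even sum, total = 27+8 = 35
j=4,n=3: odd sum, total = 35-3 = 32
j=4,n=4: even sum, total = 32+16 = 48
j=4,n=5: odd sum, total = 48-5 = 43
j=4,n=6: even sum, total = 43+24 = 67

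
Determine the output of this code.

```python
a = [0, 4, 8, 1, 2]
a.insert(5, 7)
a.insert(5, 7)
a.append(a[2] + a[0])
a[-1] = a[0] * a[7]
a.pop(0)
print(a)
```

insert 7 at 5 → [0, 4, 8, 1, 2, 7]
insert 7 at 5 → [0, 4, 8, 1, 2, 7, 7]
append a[2]+a[0] = 8+0 = 8 → [0, 4, 8, 1, 2, 7, 7, 8]
a[-1] = a[0]*a[7] = 0*8 = 0 → [0, 4, 8, 1, 2, 7, 7, 0]
pop(0) removes 0 → [4, 8, 1, 2, 7, 7, 0]

[4, 8, 1, 2, 7, 7, 0]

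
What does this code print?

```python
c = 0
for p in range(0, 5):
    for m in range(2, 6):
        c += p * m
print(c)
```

p=0,m=2: c = 0+0 = 0
p=0,m=3: c = 0+0 = 0
p=0,m=4: c = 0+0 = 0
p=0,m=5: c = 0+0 = 0
p=1,m=2: c = 0+2 = 2
p=1,m=3: c = 2+3 = 5
p=1,m=4: c = 5+4 = 9
p=1,m=5: c = 9+5 = 14
p=2,m=2: c = 14+4 = 18
p=2,m=3: c = 18+6 = 24
p=2,m=4: c = 24+8 = 32
p=2,m=5: c = 32+10 = 42
p=3,m=2: c = 42+6 = 48
p=3,m=3: c = 48+9 = 57
p=3,m=4: c = 57+12 = 69
p=3,m=5: c = 69+15 = 84
p=4,m=2: c = 84+8 = 92
p=4,m=3: c = 92+12 = 104
p=4,m=4: c = 104+16 = 120
p=4,m=5: c = 120+20 = 140

140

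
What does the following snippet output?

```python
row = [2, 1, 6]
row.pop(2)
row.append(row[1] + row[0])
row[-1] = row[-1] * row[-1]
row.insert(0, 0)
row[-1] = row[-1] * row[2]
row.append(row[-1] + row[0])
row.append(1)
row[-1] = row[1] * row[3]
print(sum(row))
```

39

pop(2) removes 6 → [2, 1]
append row[1]+row[0] = 1+2 = 3 → [2, 1, 3]
row[-1] = row[-1]*row[-1] = 3*3 = 9 → [2, 1, 9]
insert 0 at 0 → [0, 2, 1, 9]
row[-1] = row[-1]*row[2] = 9*1 = 9 → [0, 2, 1, 9]
append row[-1]+row[0] = 9+0 = 9 → [0, 2, 1, 9, 9]
append 1 → [0, 2, 1, 9, 9, 1]
row[-1] = row[1]*row[3] = 2*9 = 18 → [0, 2, 1, 9, 9, 18]
sum = 39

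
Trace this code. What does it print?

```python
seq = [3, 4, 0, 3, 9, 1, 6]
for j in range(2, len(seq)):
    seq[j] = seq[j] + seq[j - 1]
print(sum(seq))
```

j=2: seq[2] = 0+4 = 4 → [3, 4, 4, 3, 9, 1, 6]
j=3: seq[3] = 3+4 = 7 → [3, 4, 4, 7, 9, 1, 6]
j=4: seq[4] = 9+7 = 16 → [3, 4, 4, 7, 16, 1, 6]
j=5: seq[5] = 1+16 = 17 → [3, 4, 4, 7, 16, 17, 6]
j=6: seq[6] = 6+17 = 23 → [3, 4, 4, 7, 16, 17, 23]
sum = 74

74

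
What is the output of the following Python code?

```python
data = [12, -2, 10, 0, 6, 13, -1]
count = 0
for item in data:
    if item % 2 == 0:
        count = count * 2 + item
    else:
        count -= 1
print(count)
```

220

item=12: even, count = 0*2+12 = 12
item=-2: even, count = 12*2+(-2) = 22
item=10: even, count = 22*2+10 = 54
item=0: even, count = 54*2+0 = 108
item=6: even, count = 108*2+6 = 222
item=13: not even, count = 222-1 = 221
item=-1: not even, count = 221-1 = 220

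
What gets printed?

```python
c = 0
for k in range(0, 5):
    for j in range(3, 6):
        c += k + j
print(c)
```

90

k=0,j=3: c = 0+3 = 3
k=0,j=4: c = 3+4 = 7
k=0,j=5: c = 7+5 = 12
k=1,j=3: c = 12+4 = 16
k=1,j=4: c = 16+5 = 21
k=1,j=5: c = 21+6 = 27
k=2,j=3: c = 27+5 = 32
k=2,j=4: c = 32+6 = 38
k=2,j=5: c = 38+7 = 45
k=3,j=3: c = 45+6 = 51
k=3,j=4: c = 51+7 = 58
k=3,j=5: c = 58+8 = 66
k=4,j=3: c = 66+7 = 73
k=4,j=4: c = 73+8 = 81
k=4,j=5: c = 81+9 = 90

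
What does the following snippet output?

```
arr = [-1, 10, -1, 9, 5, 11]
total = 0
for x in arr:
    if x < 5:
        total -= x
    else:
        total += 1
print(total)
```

6

x=-1: <5, total = 0-(-1) = 1
x=10: not <5, total = 1+1 = 2
x=-1: <5, total = 2-(-1) = 3
x=9: not <5, total = 3+1 = 4
x=5: not <5, total = 4+1 = 5
x=11: not <5, total = 5+1 = 6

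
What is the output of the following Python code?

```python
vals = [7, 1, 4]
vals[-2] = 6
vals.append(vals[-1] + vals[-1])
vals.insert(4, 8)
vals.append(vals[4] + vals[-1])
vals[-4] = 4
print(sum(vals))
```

49

vals[-2] = 6 → [7, 6, 4]
append vals[-1]+vals[-1] = 4+4 = 8 → [7, 6, 4, 8]
insert 8 at 4 → [7, 6, 4, 8, 8]
append vals[4]+vals[-1] = 8+8 = 16 → [7, 6, 4, 8, 8, 16]
vals[-4] = 4 → [7, 6, 4, 8, 8, 16]
sum = 49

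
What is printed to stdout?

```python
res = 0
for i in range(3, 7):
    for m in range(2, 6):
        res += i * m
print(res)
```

252

i=3,m=2: res = 0+6 = 6
i=3,m=3: res = 6+9 = 15
i=3,m=4: res = 15+12 = 27
i=3,m=5: res = 27+15 = 42
i=4,m=2: res = 42+8 = 50
i=4,m=3: res = 50+12 = 62
i=4,m=4: res = 62+16 = 78
i=4,m=5: res = 78+20 = 98
i=5,m=2: res = 98+10 = 108
i=5,m=3: res = 108+15 = 123
i=5,m=4: res = 123+20 = 143
i=5,m=5: res = 143+25 = 168
i=6,m=2: res = 168+12 = 180
i=6,m=3: res = 180+18 = 198
i=6,m=4: res = 198+24 = 222
i=6,m=5: res = 222+30 = 252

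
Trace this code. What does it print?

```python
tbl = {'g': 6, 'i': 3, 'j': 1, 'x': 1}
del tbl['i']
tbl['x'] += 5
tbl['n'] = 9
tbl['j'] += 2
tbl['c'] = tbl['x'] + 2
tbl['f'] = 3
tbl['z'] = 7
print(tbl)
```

del 'i' → {'g': 6, 'j': 1, 'x': 1}
tbl['x'] = 1+5 = 6 → {'g': 6, 'j': 1, 'x': 6}
tbl['n'] = 9 → {'g': 6, 'j': 1, 'x': 6, 'n': 9}
tbl['j'] = 1+2 = 3 → {'g': 6, 'j': 3, 'x': 6, 'n': 9}
tbl['c'] = tbl['x']+2 = 8 → {'g': 6, 'j': 3, 'x': 6, 'n': 9, 'c': 8}
tbl['f'] = 3 → {'g': 6, 'j': 3, 'x': 6, 'n': 9, 'c': 8, 'f': 3}
tbl['z'] = 7 → {'g': 6, 'j': 3, 'x': 6, 'n': 9, 'c': 8, 'f': 3, 'z': 7}

{'g': 6, 'j': 3, 'x': 6, 'n': 9, 'c': 8, 'f': 3, 'z': 7}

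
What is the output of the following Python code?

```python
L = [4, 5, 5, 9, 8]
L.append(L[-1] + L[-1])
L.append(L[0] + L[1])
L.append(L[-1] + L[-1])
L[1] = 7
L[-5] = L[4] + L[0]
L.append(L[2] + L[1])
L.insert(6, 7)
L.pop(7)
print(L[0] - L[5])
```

-12

append L[-1]+L[-1] = 8+8 = 16 → [4, 5, 5, 9, 8, 16]
append L[0]+L[1] = 4+5 = 9 → [4, 5, 5, 9, 8, 16, 9]
append L[-1]+L[-1] = 9+9 = 18 → [4, 5, 5, 9, 8, 16, 9, 18]
L[1] = 7 → [4, 7, 5, 9, 8, 16, 9, 18]
L[-5] = L[4]+L[0] = 8+4 = 12 → [4, 7, 5, 12, 8, 16, 9, 18]
append L[2]+L[1] = 5+7 = 12 → [4, 7, 5, 12, 8, 16, 9, 18, 12]
insert 7 at 6 → [4, 7, 5, 12, 8, 16, 7, 9, 18, 12]
pop(7) removes 9 → [4, 7, 5, 12, 8, 16, 7, 18, 12]
L[0]-L[5] = 4-16 = -12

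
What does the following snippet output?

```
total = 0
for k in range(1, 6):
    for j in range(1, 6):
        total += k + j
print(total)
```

150

k=1,j=1: total = 0+2 = 2
k=1,j=2: total = 2+3 = 5
k=1,j=3: total = 5+4 = 9
k=1,j=4: total = 9+5 = 14
k=1,j=5: total = 14+6 = 20
k=2,j=1: total = 20+3 = 23
k=2,j=2: total = 23+4 = 27
k=2,j=3: total = 27+5 = 32
k=2,j=4: total = 32+6 = 38
k=2,j=5: total = 38+7 = 45
k=3,j=1: total = 45+4 = 49
k=3,j=2: total = 49+5 = 54
k=3,j=3: total = 54+6 = 60
k=3,j=4: total = 60+7 = 67
k=3,j=5: total = 67+8 = 75
k=4,j=1: total = 75+5 = 80
k=4,j=2: total = 80+6 = 86
k=4,j=3: total = 86+7 = 93
k=4,j=4: total = 93+8 = 101
k=4,j=5: total = 101+9 = 110
k=5,j=1: total = 110+6 = 116
k=5,j=2: total = 116+7 = 123
k=5,j=3: total = 123+8 = 131
k=5,j=4: total = 131+9 = 140
k=5,j=5: total = 140+10 = 150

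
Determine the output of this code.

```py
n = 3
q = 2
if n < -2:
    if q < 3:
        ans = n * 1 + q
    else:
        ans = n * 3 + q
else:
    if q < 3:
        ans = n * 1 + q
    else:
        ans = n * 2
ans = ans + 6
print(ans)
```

n=3, q=2
n < -2 is False; q < 3 is True
→ ans = n * 1 + q = 5
ans = 5+6 = 11

11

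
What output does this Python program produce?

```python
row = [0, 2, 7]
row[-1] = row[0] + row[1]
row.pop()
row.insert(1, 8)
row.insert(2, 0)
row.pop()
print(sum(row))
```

8

row[-1] = row[0]+row[1] = 0+2 = 2 → [0, 2, 2]
pop() removes 2 → [0, 2]
insert 8 at 1 → [0, 8, 2]
insert 0 at 2 → [0, 8, 0, 2]
pop() removes 2 → [0, 8, 0]
sum = 8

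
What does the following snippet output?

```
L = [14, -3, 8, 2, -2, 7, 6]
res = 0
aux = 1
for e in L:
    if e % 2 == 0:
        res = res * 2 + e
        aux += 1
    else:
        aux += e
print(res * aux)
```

2980

e=14: even, res = 0*2+14 = 14; aux=2
e=-3: not even; aux=-1
e=8: even, res = 14*2+8 = 36; aux=0
e=2: even, res = 36*2+2 = 74; aux=1
e=-2: even, res = 74*2+(-2) = 146; aux=2
e=7: not even; aux=9
e=6: even, res = 146*2+6 = 298; aux=10
res*aux = 298*10 = 2980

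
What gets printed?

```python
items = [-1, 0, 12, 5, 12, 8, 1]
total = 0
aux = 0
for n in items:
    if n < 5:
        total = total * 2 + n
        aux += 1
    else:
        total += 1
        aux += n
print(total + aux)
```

45

n=-1: <5, total = 0*2+(-1) = -1; aux=1
n=0: <5, total = (-1)*2+0 = -2; aux=2
n=12: not <5, total = (-2)+1 = -1; aux=14
n=5: not <5, total = (-1)+1 = 0; aux=19
n=12: not <5, total = 0+1 = 1; aux=31
n=8: not <5, total = 1+1 = 2; aux=39
n=1: <5, total = 2*2+1 = 5; aux=40
total+aux = 5+40 = 45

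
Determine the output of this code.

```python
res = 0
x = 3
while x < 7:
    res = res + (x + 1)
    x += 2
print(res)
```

x=3: res = 0+4 = 4
x=5: res = 4+6 = 10

10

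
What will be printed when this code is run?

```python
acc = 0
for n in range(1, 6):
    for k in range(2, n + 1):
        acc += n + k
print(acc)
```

n=2,k=2: acc = 0+4 = 4
n=3,k=2: acc = 4+5 = 9
n=3,k=3: acc = 9+6 = 15
n=4,k=2: acc = 15+6 = 21
n=4,k=3: acc = 21+7 = 28
n=4,k=4: acc = 28+8 = 36
n=5,k=2: acc = 36+7 = 43
n=5,k=3: acc = 43+8 = 51
n=5,k=4: acc = 51+9 = 60
n=5,k=5: acc = 60+10 = 70

70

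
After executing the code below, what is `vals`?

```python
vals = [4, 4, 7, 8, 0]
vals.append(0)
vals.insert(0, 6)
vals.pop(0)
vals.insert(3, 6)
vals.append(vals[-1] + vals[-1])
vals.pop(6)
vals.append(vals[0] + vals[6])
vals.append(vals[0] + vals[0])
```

[4, 4, 7, 6, 8, 0, 0, 4, 8]

append 0 → [4, 4, 7, 8, 0, 0]
insert 6 at 0 → [6, 4, 4, 7, 8, 0, 0]
pop(0) removes 6 → [4, 4, 7, 8, 0, 0]
insert 6 at 3 → [4, 4, 7, 6, 8, 0, 0]
append vals[-1]+vals[-1] = 0+0 = 0 → [4, 4, 7, 6, 8, 0, 0, 0]
pop(6) removes 0 → [4, 4, 7, 6, 8, 0, 0]
append vals[0]+vals[6] = 4+0 = 4 → [4, 4, 7, 6, 8, 0, 0, 4]
append vals[0]+vals[0] = 4+4 = 8 → [4, 4, 7, 6, 8, 0, 0, 4, 8]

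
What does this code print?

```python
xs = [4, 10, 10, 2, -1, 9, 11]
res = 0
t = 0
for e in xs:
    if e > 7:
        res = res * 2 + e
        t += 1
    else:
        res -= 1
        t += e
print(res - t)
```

116

e=4: not >7, res = 0-1 = -1; t=4
e=10: >7, res = (-1)*2+10 = 8; t=5
e=10: >7, res = 8*2+10 = 26; t=6
e=2: not >7, res = 26-1 = 25; t=8
e=-1: not >7, res = 25-1 = 24; t=7
e=9: >7, res = 24*2+9 = 57; t=8
e=11: >7, res = 57*2+11 = 125; t=9
res-t = 125-9 = 116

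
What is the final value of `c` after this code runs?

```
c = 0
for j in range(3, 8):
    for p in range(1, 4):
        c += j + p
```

j=3,p=1: c = 0+4 = 4
j=3,p=2: c = 4+5 = 9
j=3,p=3: c = 9+6 = 15
j=4,p=1: c = 15+5 = 20
j=4,p=2: c = 20+6 = 26
j=4,p=3: c = 26+7 = 33
j=5,p=1: c = 33+6 = 39
j=5,p=2: c = 39+7 = 46
j=5,p=3: c = 46+8 = 54
j=6,p=1: c = 54+7 = 61
j=6,p=2: c = 61+8 = 69
j=6,p=3: c = 69+9 = 78
j=7,p=1: c = 78+8 = 86
j=7,p=2: c = 86+9 = 95
j=7,p=3: c = 95+10 = 105

105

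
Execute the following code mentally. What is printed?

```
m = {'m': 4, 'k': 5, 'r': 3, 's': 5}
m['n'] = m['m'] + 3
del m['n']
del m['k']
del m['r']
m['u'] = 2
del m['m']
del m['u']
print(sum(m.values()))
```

m['n'] = m['m']+3 = 7 → {'m': 4, 'k': 5, 'r': 3, 's': 5, 'n': 7}
del 'n' → {'m': 4, 'k': 5, 'r': 3, 's': 5}
del 'k' → {'m': 4, 'r': 3, 's': 5}
del 'r' → {'m': 4, 's': 5}
m['u'] = 2 → {'m': 4, 's': 5, 'u': 2}
del 'm' → {'s': 5, 'u': 2}
del 'u' → {'s': 5}
sum of values = 5

5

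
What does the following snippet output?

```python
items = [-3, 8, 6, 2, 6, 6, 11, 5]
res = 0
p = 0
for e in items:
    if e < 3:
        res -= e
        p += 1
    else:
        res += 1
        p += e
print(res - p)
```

e=-3: <3, res = 0-(-3) = 3; p=1
e=8: not <3, res = 3+1 = 4; p=9
e=6: not <3, res = 4+1 = 5; p=15
e=2: <3, res = 5-2 = 3; p=16
e=6: not <3, res = 3+1 = 4; p=22
e=6: not <3, res = 4+1 = 5; p=28
e=11: not <3, res = 5+1 = 6; p=39
e=5: not <3, res = 6+1 = 7; p=44
res-p = 7-44 = -37

-37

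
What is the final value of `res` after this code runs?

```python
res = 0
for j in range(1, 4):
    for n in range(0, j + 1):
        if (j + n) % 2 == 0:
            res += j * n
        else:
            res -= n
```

14

j=1,n=0: odd sum, res = 0-0 = 0
j=1,n=1: even sum, res = 0+1 = 1
j=2,n=0: even sum, res = 1+0 = 1
j=2,n=1: odd sum, res = 1-1 = 0
j=2,n=2: even sum, res = 0+4 = 4
j=3,n=0: odd sum, res = 4-0 = 4
j=3,n=1: even sum, res = 4+3 = 7
j=3,n=2: odd sum, res = 7-2 = 5
j=3,n=3: even sum, res = 5+9 = 14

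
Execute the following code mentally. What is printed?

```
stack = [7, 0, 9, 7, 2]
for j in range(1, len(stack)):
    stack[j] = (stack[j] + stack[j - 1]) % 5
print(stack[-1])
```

0

j=1: stack[1] = (0+7)%5 = 2 → [7, 2, 9, 7, 2]
j=2: stack[2] = (9+2)%5 = 1 → [7, 2, 1, 7, 2]
j=3: stack[3] = (7+1)%5 = 3 → [7, 2, 1, 3, 2]
j=4: stack[4] = (2+3)%5 = 0 → [7, 2, 1, 3, 0]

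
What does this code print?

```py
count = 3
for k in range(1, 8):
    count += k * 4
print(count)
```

115

k=1: count = 3+1*4 = 7
k=2: count = 7+2*4 = 15
k=3: count = 15+3*4 = 27
k=4: count = 27+4*4 = 43
k=5: count = 43+5*4 = 63
k=6: count = 63+6*4 = 87
k=7: count = 87+7*4 = 115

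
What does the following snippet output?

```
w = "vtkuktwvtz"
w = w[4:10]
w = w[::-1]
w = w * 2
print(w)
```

slice [4:10] → 'ktwvtz'
reverse → 'ztvwtk'
repeat ×2 → 'ztvwtkztvwtk'

ztvwtkztvwtk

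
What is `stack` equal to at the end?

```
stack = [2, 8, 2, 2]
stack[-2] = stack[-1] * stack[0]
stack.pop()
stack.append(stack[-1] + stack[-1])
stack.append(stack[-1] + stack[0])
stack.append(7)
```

stack[-2] = stack[-1]*stack[0] = 2*2 = 4 → [2, 8, 4, 2]
pop() removes 2 → [2, 8, 4]
append stack[-1]+stack[-1] = 4+4 = 8 → [2, 8, 4, 8]
append stack[-1]+stack[0] = 8+2 = 10 → [2, 8, 4, 8, 10]
append 7 → [2, 8, 4, 8, 10, 7]

[2, 8, 4, 8, 10, 7]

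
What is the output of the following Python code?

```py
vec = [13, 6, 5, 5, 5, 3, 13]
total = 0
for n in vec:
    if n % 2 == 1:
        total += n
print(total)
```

44

n=13: odd, total = 0+13 = 13
n=6: not odd
n=5: odd, total = 13+5 = 18
n=5: odd, total = 18+5 = 23
n=5: odd, total = 23+5 = 28
n=3: odd, total = 28+3 = 31
n=13: odd, total = 31+13 = 44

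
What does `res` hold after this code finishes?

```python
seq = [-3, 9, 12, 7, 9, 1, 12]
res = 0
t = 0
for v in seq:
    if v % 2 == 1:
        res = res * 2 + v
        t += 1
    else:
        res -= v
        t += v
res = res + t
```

-8

v=-3: odd, res = 0*2+(-3) = -3; t=1
v=9: odd, res = (-3)*2+9 = 3; t=2
v=12: not odd, res = 3-12 = -9; t=14
v=7: odd, res = (-9)*2+7 = -11; t=15
v=9: odd, res = (-11)*2+9 = -13; t=16
v=1: odd, res = (-13)*2+1 = -25; t=17
v=12: not odd, res = (-25)-12 = -37; t=29
res+t = (-37)+29 = -8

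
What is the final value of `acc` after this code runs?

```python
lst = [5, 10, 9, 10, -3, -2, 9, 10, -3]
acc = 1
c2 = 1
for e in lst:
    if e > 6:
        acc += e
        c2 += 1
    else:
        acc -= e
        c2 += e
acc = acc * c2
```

e=5: not >6, acc = 1-5 = -4; c2=6
e=10: >6, acc = (-4)+10 = 6; c2=7
e=9: >6, acc = 6+9 = 15; c2=8
e=10: >6, acc = 15+10 = 25; c2=9
e=-3: not >6, acc = 25-(-3) = 28; c2=6
e=-2: not >6, acc = 28-(-2) = 30; c2=4
e=9: >6, acc = 30+9 = 39; c2=5
e=10: >6, acc = 39+10 = 49; c2=6
e=-3: not >6, acc = 49-(-3) = 52; c2=3
acc*c2 = 52*3 = 156

156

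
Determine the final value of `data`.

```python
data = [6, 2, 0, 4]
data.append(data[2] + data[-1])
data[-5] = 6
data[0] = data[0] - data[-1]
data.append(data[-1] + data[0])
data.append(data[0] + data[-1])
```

[2, 2, 0, 4, 4, 6, 8]

append data[2]+data[-1] = 0+4 = 4 → [6, 2, 0, 4, 4]
data[-5] = 6 → [6, 2, 0, 4, 4]
data[0] = data[0]-data[-1] = 6-4 = 2 → [2, 2, 0, 4, 4]
append data[-1]+data[0] = 4+2 = 6 → [2, 2, 0, 4, 4, 6]
append data[0]+data[-1] = 2+6 = 8 → [2, 2, 0, 4, 4, 6, 8]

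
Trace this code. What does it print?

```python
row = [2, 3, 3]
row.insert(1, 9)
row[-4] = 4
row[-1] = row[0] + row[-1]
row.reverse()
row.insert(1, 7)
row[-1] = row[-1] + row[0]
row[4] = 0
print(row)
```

[7, 7, 3, 9, 0]

insert 9 at 1 → [2, 9, 3, 3]
row[-4] = 4 → [4, 9, 3, 3]
row[-1] = row[0]+row[-1] = 4+3 = 7 → [4, 9, 3, 7]
reverse → [7, 3, 9, 4]
insert 7 at 1 → [7, 7, 3, 9, 4]
row[-1] = row[-1]+row[0] = 4+7 = 11 → [7, 7, 3, 9, 11]
row[4] = 0 → [7, 7, 3, 9, 0]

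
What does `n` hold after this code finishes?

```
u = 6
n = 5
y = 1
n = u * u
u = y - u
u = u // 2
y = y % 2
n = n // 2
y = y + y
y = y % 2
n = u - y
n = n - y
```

n = 6*6 = 36
u = 1-6 = -5
u = (-5)//2 = -3
y = 1%2 = 1
n = 36//2 = 18
y = 1+1 = 2
y = 2%2 = 0
n = (-3)-0 = -3
n = (-3)-0 = -3

-3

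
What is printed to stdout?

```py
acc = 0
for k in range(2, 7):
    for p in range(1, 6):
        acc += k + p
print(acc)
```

175

k=2,p=1: acc = 0+3 = 3
k=2,p=2: acc = 3+4 = 7
k=2,p=3: acc = 7+5 = 12
k=2,p=4: acc = 12+6 = 18
k=2,p=5: acc = 18+7 = 25
k=3,p=1: acc = 25+4 = 29
k=3,p=2: acc = 29+5 = 34
k=3,p=3: acc = 34+6 = 40
k=3,p=4: acc = 40+7 = 47
k=3,p=5: acc = 47+8 = 55
k=4,p=1: acc = 55+5 = 60
k=4,p=2: acc = 60+6 = 66
k=4,p=3: acc = 66+7 = 73
k=4,p=4: acc = 73+8 = 81
k=4,p=5: acc = 81+9 = 90
k=5,p=1: acc = 90+6 = 96
k=5,p=2: acc = 96+7 = 103
k=5,p=3: acc = 103+8 = 111
k=5,p=4: acc = 111+9 = 120
k=5,p=5: acc = 120+10 = 130
k=6,p=1: acc = 130+7 = 137
k=6,p=2: acc = 137+8 = 145
k=6,p=3: acc = 145+9 = 154
k=6,p=4: acc = 154+10 = 164
k=6,p=5: acc = 164+11 = 175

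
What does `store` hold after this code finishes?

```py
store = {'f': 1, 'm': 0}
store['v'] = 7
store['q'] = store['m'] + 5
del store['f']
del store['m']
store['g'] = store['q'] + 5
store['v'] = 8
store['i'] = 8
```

store['v'] = 7 → {'f': 1, 'm': 0, 'v': 7}
store['q'] = store['m']+5 = 5 → {'f': 1, 'm': 0, 'v': 7, 'q': 5}
del 'f' → {'m': 0, 'v': 7, 'q': 5}
del 'm' → {'v': 7, 'q': 5}
store['g'] = store['q']+5 = 10 → {'v': 7, 'q': 5, 'g': 10}
store['v'] = 8 → {'v': 8, 'q': 5, 'g': 10}
store['i'] = 8 → {'v': 8, 'q': 5, 'g': 10, 'i': 8}

{'v': 8, 'q': 5, 'g': 10, 'i': 8}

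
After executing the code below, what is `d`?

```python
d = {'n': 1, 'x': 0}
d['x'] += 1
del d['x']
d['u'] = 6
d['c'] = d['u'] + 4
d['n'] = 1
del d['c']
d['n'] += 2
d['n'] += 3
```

d['x'] = 0+1 = 1 → {'n': 1, 'x': 1}
del 'x' → {'n': 1}
d['u'] = 6 → {'n': 1, 'u': 6}
d['c'] = d['u']+4 = 10 → {'n': 1, 'u': 6, 'c': 10}
d['n'] = 1 → {'n': 1, 'u': 6, 'c': 10}
del 'c' → {'n': 1, 'u': 6}
d['n'] = 1+2 = 3 → {'n': 3, 'u': 6}
d['n'] = 3+3 = 6 → {'n': 6, 'u': 6}

{'n': 6, 'u': 6}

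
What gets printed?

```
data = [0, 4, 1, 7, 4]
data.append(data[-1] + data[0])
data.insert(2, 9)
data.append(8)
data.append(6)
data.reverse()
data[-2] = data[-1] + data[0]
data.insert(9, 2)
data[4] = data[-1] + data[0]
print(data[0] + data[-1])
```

8

append data[-1]+data[0] = 4+0 = 4 → [0, 4, 1, 7, 4, 4]
insert 9 at 2 → [0, 4, 9, 1, 7, 4, 4]
append 8 → [0, 4, 9, 1, 7, 4, 4, 8]
append 6 → [0, 4, 9, 1, 7, 4, 4, 8, 6]
reverse → [6, 8, 4, 4, 7, 1, 9, 4, 0]
data[-2] = data[-1]+data[0] = 0+6 = 6 → [6, 8, 4, 4, 7, 1, 9, 6, 0]
insert 2 at 9 → [6, 8, 4, 4, 7, 1, 9, 6, 0, 2]
data[4] = data[-1]+data[0] = 2+6 = 8 → [6, 8, 4, 4, 8, 1, 9, 6, 0, 2]
data[0]+data[-1] = 6+2 = 8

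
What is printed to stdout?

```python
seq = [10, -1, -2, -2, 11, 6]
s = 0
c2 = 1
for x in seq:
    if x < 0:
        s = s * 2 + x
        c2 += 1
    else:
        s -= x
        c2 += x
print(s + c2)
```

-76

x=10: not <0, s = 0-10 = -10; c2=11
x=-1: <0, s = (-10)*2+(-1) = -21; c2=12
x=-2: <0, s = (-21)*2+(-2) = -44; c2=13
x=-2: <0, s = (-44)*2+(-2) = -90; c2=14
x=11: not <0, s = (-90)-11 = -101; c2=25
x=6: not <0, s = (-101)-6 = -107; c2=31
s+c2 = (-107)+31 = -76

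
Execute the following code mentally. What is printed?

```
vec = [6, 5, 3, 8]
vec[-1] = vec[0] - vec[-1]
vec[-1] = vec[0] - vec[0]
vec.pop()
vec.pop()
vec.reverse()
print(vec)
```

[5, 6]

vec[-1] = vec[0]-vec[-1] = 6-8 = -2 → [6, 5, 3, -2]
vec[-1] = vec[0]-vec[0] = 6-6 = 0 → [6, 5, 3, 0]
pop() removes 0 → [6, 5, 3]
pop() removes 3 → [6, 5]
reverse → [5, 6]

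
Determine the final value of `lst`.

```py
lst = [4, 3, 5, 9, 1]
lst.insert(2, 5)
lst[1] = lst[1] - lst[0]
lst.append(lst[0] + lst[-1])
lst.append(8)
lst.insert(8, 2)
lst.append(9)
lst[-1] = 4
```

insert 5 at 2 → [4, 3, 5, 5, 9, 1]
lst[1] = lst[1]-lst[0] = 3-4 = -1 → [4, -1, 5, 5, 9, 1]
append lst[0]+lst[-1] = 4+1 = 5 → [4, -1, 5, 5, 9, 1, 5]
append 8 → [4, -1, 5, 5, 9, 1, 5, 8]
insert 2 at 8 → [4, -1, 5, 5, 9, 1, 5, 8, 2]
append 9 → [4, -1, 5, 5, 9, 1, 5, 8, 2, 9]
lst[-1] = 4 → [4, -1, 5, 5, 9, 1, 5, 8, 2, 4]

[4, -1, 5, 5, 9, 1, 5, 8, 2, 4]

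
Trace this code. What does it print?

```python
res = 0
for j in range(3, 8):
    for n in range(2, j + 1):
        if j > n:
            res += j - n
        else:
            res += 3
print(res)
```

j=3,n=2: 3>2, res = 0+1 = 1
j=3,n=3: not 3>3, res = 1+3 = 4
j=4,n=2: 4>2, res = 4+2 = 6
j=4,n=3: 4>3, res = 6+1 = 7
j=4,n=4: not 4>4, res = 7+3 = 10
j=5,n=2: 5>2, res = 10+3 = 13
j=5,n=3: 5>3, res = 13+2 = 15
j=5,n=4: 5>4, res = 15+1 = 16
j=5,n=5: not 5>5, res = 16+3 = 19
j=6,n=2: 6>2, res = 19+4 = 23
j=6,n=3: 6>3, res = 23+3 = 26
j=6,n=4: 6>4, res = 26+2 = 28
j=6,n=5: 6>5, res = 28+1 = 29
j=6,n=6: not 6>6, res = 29+3 = 32
j=7,n=2: 7>2, res = 32+5 = 37
j=7,n=3: 7>3, res = 37+4 = 41
j=7,n=4: 7>4, res = 41+3 = 44
j=7,n=5: 7>5, res = 44+2 = 46
j=7,n=6: 7>6, res = 46+1 = 47
j=7,n=7: not 7>7, res = 47+3 = 50

50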